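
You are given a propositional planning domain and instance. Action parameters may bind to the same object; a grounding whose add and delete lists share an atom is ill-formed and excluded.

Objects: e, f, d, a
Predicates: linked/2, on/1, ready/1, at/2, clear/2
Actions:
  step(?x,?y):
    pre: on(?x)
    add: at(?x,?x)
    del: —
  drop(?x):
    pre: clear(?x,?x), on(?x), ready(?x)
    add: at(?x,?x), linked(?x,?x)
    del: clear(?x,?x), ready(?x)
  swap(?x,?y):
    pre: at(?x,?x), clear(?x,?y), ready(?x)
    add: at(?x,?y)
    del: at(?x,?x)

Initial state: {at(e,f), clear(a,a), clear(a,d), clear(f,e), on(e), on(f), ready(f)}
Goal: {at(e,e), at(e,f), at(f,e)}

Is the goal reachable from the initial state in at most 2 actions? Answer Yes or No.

No

1. step(e,e)  →  {at(e,e), at(e,f), clear(a,a), clear(a,d), clear(f,e), on(e), on(f), ready(f)}
2. step(f,e)  →  {at(e,e), at(e,f), at(f,f), clear(a,a), clear(a,d), clear(f,e), on(e), on(f), ready(f)}
3. swap(f,e)  →  {at(e,e), at(e,f), at(f,e), clear(a,a), clear(a,d), clear(f,e), on(e), on(f), ready(f)}
optimal plan length = 3; 3 > 2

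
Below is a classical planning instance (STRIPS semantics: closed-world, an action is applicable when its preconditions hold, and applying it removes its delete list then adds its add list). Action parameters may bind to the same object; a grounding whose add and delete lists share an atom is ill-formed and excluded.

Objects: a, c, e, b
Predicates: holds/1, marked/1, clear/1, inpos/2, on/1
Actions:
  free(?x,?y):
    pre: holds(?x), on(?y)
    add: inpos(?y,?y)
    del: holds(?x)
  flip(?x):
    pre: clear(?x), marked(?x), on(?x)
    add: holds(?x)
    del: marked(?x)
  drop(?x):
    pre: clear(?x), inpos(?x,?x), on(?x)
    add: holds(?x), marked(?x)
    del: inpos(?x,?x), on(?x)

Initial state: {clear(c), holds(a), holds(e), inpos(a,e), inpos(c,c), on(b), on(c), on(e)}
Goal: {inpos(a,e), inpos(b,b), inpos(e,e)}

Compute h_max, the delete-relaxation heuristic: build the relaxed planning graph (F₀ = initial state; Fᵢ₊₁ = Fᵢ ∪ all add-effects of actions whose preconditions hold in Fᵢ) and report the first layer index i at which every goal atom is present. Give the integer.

1

F0 = init (8 atoms)
F1 = F0 ∪ {holds(c), inpos(b,b), inpos(e,e), marked(c)}  (12 atoms)
goal ⊆ F1  ⇒  h_max = 1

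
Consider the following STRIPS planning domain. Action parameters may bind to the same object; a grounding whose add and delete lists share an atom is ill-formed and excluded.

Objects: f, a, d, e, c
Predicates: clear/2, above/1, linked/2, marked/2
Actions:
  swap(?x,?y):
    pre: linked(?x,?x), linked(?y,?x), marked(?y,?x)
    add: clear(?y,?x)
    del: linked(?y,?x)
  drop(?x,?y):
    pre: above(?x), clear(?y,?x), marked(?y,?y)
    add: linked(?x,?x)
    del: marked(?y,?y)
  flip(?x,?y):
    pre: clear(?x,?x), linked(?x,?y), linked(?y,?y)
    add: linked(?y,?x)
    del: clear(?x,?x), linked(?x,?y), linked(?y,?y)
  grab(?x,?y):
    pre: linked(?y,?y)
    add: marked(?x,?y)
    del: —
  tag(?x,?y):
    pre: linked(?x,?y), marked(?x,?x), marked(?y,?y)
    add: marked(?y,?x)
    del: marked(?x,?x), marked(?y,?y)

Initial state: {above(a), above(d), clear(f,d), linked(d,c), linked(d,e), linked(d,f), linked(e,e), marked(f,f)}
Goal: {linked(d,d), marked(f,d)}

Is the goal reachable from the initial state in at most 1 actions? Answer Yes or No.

1. drop(d,f)  →  {above(a), above(d), clear(f,d), linked(d,c), linked(d,d), linked(d,e), linked(d,f), linked(e,e)}
2. grab(f,d)  →  {above(a), above(d), clear(f,d), linked(d,c), linked(d,d), linked(d,e), linked(d,f), linked(e,e), marked(f,d)}
optimal plan length = 2; 2 > 1

No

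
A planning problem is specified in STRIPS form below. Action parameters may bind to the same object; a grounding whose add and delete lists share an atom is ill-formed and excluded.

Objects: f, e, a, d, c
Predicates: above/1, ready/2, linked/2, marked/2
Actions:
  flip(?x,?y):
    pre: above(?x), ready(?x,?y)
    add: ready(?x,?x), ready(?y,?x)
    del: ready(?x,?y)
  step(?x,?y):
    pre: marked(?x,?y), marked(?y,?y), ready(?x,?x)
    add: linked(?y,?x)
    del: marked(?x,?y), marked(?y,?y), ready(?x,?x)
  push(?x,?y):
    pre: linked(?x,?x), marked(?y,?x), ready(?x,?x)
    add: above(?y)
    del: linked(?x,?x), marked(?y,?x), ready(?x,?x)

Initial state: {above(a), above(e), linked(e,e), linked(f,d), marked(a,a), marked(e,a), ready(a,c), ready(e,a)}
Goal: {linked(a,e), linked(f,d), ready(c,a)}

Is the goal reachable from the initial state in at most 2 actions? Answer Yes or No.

1. flip(e,a)  →  {above(a), above(e), linked(e,e), linked(f,d), marked(a,a), marked(e,a), ready(a,c), ready(a,e), ready(e,e)}
2. flip(a,c)  →  {above(a), above(e), linked(e,e), linked(f,d), marked(a,a), marked(e,a), ready(a,a), ready(a,e), ready(c,a), ready(e,e)}
3. step(e,a)  →  {above(a), above(e), linked(a,e), linked(e,e), linked(f,d), ready(a,a), ready(a,e), ready(c,a)}
optimal plan length = 3; 3 > 2

No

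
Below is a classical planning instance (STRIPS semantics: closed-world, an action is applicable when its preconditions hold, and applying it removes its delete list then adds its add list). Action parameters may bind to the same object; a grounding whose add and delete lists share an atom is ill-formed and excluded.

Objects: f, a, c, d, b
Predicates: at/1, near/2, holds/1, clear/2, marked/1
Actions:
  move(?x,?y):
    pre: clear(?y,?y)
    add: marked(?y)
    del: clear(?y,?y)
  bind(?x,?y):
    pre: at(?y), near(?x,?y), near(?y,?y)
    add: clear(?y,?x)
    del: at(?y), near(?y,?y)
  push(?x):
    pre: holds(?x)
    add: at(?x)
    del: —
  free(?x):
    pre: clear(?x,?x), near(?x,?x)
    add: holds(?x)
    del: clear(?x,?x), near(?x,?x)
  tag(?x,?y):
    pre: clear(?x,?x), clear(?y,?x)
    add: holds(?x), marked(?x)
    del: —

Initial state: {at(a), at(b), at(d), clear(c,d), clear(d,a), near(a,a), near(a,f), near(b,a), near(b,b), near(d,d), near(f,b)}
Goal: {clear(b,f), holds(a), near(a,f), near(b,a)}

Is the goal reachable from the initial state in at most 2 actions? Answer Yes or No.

No

1. bind(f,b)  →  {at(a), at(d), clear(b,f), clear(c,d), clear(d,a), near(a,a), near(a,f), near(b,a), near(d,d), near(f,b)}
2. bind(a,a)  →  {at(d), clear(a,a), clear(b,f), clear(c,d), clear(d,a), near(a,f), near(b,a), near(d,d), near(f,b)}
3. tag(a,a)  →  {at(d), clear(a,a), clear(b,f), clear(c,d), clear(d,a), holds(a), marked(a), near(a,f), near(b,a), near(d,d), near(f,b)}
optimal plan length = 3; 3 > 2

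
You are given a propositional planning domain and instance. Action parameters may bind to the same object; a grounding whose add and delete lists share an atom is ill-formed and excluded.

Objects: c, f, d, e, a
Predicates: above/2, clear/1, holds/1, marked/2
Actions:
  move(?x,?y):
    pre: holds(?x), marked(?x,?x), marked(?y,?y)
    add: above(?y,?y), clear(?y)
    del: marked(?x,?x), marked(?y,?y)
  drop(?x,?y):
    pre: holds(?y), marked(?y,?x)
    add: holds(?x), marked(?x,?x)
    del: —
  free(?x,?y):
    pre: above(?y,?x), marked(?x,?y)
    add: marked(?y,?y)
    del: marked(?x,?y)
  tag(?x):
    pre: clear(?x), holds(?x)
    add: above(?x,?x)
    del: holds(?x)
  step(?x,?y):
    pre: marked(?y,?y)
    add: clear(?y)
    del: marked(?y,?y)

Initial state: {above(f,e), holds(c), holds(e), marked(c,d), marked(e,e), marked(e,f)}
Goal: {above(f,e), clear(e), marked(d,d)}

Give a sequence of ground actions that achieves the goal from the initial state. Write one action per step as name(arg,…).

move(e,e); drop(d,c)

1. move(e,e)  →  {above(e,e), above(f,e), clear(e), holds(c), holds(e), marked(c,d), marked(e,f)}
2. drop(d,c)  →  {above(e,e), above(f,e), clear(e), holds(c), holds(d), holds(e), marked(c,d), marked(d,d), marked(e,f)}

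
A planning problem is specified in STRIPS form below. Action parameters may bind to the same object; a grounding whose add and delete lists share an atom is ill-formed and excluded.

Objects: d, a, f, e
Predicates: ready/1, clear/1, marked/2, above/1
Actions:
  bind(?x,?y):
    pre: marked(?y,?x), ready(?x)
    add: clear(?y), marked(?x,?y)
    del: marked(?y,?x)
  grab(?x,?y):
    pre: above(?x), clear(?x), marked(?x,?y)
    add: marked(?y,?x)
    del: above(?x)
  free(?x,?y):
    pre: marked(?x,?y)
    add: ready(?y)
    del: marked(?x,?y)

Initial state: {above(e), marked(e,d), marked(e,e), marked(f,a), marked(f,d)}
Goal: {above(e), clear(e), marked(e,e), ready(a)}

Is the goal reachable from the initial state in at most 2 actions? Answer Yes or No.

1. free(f,d)  →  {above(e), marked(e,d), marked(e,e), marked(f,a), ready(d)}
2. bind(d,e)  →  {above(e), clear(e), marked(d,e), marked(e,e), marked(f,a), ready(d)}
3. free(f,a)  →  {above(e), clear(e), marked(d,e), marked(e,e), ready(a), ready(d)}
optimal plan length = 3; 3 > 2

No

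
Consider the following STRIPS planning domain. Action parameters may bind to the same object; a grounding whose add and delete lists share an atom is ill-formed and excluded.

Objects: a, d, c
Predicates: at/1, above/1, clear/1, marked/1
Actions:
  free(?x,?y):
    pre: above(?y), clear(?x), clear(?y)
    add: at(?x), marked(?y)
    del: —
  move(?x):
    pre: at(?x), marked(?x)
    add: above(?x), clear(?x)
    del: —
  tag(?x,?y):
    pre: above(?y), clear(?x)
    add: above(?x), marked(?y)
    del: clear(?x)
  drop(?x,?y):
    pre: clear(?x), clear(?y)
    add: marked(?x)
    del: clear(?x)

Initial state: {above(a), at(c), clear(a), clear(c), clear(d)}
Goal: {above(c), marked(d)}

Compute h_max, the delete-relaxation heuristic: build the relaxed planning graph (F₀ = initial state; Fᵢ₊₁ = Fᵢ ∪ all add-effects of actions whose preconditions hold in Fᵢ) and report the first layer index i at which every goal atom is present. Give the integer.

F0 = init (5 atoms)
F1 = F0 ∪ {above(c), above(d), at(a), at(d), marked(a), marked(c), marked(d)}  (12 atoms)
goal ⊆ F1  ⇒  h_max = 1

1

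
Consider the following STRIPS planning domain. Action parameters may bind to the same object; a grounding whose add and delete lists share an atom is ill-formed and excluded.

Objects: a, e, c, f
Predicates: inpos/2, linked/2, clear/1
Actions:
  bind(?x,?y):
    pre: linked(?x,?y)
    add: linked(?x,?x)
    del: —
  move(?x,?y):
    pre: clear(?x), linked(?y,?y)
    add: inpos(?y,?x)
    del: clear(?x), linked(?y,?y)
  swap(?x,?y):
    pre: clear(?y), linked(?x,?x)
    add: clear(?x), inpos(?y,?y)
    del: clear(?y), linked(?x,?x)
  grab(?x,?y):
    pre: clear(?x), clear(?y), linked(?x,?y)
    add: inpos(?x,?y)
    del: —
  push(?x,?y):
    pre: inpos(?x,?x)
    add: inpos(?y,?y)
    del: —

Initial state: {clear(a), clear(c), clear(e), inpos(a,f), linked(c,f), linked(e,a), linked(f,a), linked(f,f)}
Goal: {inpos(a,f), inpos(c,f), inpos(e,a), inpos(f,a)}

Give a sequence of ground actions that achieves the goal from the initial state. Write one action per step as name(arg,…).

1. grab(e,a)  →  {clear(a), clear(c), clear(e), inpos(a,f), inpos(e,a), linked(c,f), linked(e,a), linked(f,a), linked(f,f)}
2. swap(f,e)  →  {clear(a), clear(c), clear(f), inpos(a,f), inpos(e,a), inpos(e,e), linked(c,f), linked(e,a), linked(f,a)}
3. grab(c,f)  →  {clear(a), clear(c), clear(f), inpos(a,f), inpos(c,f), inpos(e,a), inpos(e,e), linked(c,f), linked(e,a), linked(f,a)}
4. grab(f,a)  →  {clear(a), clear(c), clear(f), inpos(a,f), inpos(c,f), inpos(e,a), inpos(e,e), inpos(f,a), linked(c,f), linked(e,a), linked(f,a)}

grab(e,a); swap(f,e); grab(c,f); grab(f,a)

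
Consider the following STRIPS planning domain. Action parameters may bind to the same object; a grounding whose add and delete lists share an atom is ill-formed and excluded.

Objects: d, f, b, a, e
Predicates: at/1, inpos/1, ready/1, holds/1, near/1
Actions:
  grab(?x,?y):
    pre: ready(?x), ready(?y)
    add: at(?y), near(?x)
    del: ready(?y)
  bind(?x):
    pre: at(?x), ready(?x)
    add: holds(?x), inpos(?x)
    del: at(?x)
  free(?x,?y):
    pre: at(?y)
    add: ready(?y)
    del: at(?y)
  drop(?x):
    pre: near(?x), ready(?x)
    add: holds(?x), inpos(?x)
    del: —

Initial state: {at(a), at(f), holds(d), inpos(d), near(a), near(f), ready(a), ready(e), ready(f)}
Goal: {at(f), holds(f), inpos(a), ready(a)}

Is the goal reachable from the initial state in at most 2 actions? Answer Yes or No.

1. bind(a)  →  {at(f), holds(a), holds(d), inpos(a), inpos(d), near(a), near(f), ready(a), ready(e), ready(f)}
2. drop(f)  →  {at(f), holds(a), holds(d), holds(f), inpos(a), inpos(d), inpos(f), near(a), near(f), ready(a), ready(e), ready(f)}
optimal plan length = 2; 2 ≤ 2

Yes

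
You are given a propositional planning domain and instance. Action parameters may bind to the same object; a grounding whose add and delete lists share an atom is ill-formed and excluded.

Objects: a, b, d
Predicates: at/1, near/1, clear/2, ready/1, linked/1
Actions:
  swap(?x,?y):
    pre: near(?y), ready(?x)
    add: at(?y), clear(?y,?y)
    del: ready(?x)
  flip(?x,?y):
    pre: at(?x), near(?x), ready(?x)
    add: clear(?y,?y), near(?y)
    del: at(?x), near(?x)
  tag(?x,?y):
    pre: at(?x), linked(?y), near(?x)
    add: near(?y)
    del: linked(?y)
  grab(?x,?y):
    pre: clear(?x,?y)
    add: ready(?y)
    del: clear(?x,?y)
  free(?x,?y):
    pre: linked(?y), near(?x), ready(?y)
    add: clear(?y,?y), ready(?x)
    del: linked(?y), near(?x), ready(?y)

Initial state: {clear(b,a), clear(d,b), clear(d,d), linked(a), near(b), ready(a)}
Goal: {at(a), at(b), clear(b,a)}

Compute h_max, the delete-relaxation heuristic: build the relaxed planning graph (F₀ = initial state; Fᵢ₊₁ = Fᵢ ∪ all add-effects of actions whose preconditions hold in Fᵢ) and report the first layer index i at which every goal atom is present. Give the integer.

3

F0 = init (6 atoms)
F1 = F0 ∪ {at(b), clear(a,a), clear(b,b), ready(b), ready(d)}  (11 atoms)
F2 = F1 ∪ {near(a), near(d)}  (13 atoms)
F3 = F2 ∪ {at(a), at(d)}  (15 atoms)
goal ⊆ F3  ⇒  h_max = 3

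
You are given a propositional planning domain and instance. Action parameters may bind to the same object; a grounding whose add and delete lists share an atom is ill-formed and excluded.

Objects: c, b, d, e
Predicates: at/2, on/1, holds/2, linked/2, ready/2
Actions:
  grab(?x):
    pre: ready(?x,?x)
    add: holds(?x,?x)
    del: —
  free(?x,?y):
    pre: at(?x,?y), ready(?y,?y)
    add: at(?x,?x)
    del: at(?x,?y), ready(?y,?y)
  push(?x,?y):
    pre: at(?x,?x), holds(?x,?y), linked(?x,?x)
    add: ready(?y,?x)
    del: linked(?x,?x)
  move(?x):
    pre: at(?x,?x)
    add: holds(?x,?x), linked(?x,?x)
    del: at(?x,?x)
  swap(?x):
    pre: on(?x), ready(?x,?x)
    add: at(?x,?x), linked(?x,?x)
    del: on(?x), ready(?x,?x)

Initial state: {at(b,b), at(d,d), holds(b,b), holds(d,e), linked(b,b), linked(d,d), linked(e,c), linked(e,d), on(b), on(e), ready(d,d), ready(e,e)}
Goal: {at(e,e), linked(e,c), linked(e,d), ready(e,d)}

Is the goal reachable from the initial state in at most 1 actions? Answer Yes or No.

No

1. push(d,e)  →  {at(b,b), at(d,d), holds(b,b), holds(d,e), linked(b,b), linked(e,c), linked(e,d), on(b), on(e), ready(d,d), ready(e,d), ready(e,e)}
2. swap(e)  →  {at(b,b), at(d,d), at(e,e), holds(b,b), holds(d,e), linked(b,b), linked(e,c), linked(e,d), linked(e,e), on(b), ready(d,d), ready(e,d)}
optimal plan length = 2; 2 > 1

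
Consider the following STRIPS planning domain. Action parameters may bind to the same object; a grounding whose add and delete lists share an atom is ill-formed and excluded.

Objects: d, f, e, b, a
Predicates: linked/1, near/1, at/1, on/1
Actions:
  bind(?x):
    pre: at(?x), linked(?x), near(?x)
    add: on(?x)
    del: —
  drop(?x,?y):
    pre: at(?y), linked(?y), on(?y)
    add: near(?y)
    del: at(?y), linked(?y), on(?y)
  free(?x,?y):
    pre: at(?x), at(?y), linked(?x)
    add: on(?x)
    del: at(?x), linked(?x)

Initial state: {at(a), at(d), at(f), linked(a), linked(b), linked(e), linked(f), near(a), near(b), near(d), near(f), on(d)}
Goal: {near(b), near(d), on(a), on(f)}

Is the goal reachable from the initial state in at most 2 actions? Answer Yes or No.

Yes

1. bind(f)  →  {at(a), at(d), at(f), linked(a), linked(b), linked(e), linked(f), near(a), near(b), near(d), near(f), on(d), on(f)}
2. bind(a)  →  {at(a), at(d), at(f), linked(a), linked(b), linked(e), linked(f), near(a), near(b), near(d), near(f), on(a), on(d), on(f)}
optimal plan length = 2; 2 ≤ 2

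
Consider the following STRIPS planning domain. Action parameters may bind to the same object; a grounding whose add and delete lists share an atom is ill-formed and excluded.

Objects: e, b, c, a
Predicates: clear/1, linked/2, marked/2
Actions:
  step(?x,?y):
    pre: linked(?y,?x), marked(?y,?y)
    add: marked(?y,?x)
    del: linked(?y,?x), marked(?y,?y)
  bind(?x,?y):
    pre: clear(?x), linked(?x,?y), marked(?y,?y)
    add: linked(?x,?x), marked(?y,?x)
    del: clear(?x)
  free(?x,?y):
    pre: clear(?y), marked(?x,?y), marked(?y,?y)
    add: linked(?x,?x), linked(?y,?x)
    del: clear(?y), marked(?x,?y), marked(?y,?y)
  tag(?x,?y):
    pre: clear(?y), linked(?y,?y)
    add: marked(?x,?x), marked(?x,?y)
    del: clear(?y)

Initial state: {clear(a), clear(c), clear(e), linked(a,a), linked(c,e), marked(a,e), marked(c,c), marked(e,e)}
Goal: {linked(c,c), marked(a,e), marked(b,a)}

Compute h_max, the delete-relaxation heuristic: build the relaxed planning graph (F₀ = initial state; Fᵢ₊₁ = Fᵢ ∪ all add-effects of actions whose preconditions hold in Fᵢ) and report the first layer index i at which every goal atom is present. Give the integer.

F0 = init (8 atoms)
F1 = F0 ∪ {linked(c,c), linked(e,a), linked(e,e), marked(a,a), marked(b,a), marked(b,b), marked(c,a), marked(c,e), marked(e,a), marked(e,c)}  (18 atoms)
goal ⊆ F1  ⇒  h_max = 1

1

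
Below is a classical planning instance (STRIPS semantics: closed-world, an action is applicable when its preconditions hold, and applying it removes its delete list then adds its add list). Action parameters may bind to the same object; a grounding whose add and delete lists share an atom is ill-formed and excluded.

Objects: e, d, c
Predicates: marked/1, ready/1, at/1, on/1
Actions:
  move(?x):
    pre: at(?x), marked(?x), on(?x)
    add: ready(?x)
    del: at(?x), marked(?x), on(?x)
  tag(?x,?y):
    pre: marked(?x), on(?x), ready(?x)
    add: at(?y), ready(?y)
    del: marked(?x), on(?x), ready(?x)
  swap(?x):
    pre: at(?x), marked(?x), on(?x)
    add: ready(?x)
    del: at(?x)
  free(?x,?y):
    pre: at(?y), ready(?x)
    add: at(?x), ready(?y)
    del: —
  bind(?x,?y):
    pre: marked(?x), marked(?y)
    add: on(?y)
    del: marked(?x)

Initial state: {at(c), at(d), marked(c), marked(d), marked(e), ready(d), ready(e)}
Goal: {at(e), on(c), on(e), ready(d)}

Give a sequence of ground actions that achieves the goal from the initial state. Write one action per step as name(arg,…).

free(e,d); bind(e,e); bind(d,c)

1. free(e,d)  →  {at(c), at(d), at(e), marked(c), marked(d), marked(e), ready(d), ready(e)}
2. bind(e,e)  →  {at(c), at(d), at(e), marked(c), marked(d), on(e), ready(d), ready(e)}
3. bind(d,c)  →  {at(c), at(d), at(e), marked(c), on(c), on(e), ready(d), ready(e)}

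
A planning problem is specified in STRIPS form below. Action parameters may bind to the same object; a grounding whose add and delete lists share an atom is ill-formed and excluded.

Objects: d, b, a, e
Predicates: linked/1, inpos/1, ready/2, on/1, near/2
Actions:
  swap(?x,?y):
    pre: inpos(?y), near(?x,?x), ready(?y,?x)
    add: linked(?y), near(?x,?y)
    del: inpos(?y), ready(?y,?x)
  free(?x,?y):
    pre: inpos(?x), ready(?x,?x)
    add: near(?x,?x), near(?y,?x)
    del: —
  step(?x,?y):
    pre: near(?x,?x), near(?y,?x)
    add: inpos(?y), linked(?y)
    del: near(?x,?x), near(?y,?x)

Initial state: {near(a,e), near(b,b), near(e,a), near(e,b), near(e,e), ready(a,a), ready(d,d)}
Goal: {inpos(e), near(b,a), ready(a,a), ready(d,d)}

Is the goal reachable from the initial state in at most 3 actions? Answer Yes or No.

Yes

1. step(b,e)  →  {inpos(e), linked(e), near(a,e), near(e,a), near(e,e), ready(a,a), ready(d,d)}
2. step(e,a)  →  {inpos(a), inpos(e), linked(a), linked(e), near(e,a), ready(a,a), ready(d,d)}
3. free(a,b)  →  {inpos(a), inpos(e), linked(a), linked(e), near(a,a), near(b,a), near(e,a), ready(a,a), ready(d,d)}
optimal plan length = 3; 3 ≤ 3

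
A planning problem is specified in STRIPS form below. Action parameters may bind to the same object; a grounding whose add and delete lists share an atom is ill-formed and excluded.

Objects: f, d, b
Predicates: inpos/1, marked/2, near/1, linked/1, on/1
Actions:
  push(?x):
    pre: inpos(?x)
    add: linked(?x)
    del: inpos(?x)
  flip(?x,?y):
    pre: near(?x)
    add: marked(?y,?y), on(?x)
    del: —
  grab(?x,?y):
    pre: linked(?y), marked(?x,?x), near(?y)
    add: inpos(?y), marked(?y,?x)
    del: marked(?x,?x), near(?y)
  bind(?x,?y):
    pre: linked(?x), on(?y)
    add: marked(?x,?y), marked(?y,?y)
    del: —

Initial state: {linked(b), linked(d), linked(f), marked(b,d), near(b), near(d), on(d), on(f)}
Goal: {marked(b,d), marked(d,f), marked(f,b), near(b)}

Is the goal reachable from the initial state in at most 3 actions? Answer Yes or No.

Yes

1. flip(b,f)  →  {linked(b), linked(d), linked(f), marked(b,d), marked(f,f), near(b), near(d), on(b), on(d), on(f)}
2. grab(f,d)  →  {inpos(d), linked(b), linked(d), linked(f), marked(b,d), marked(d,f), near(b), on(b), on(d), on(f)}
3. bind(f,b)  →  {inpos(d), linked(b), linked(d), linked(f), marked(b,b), marked(b,d), marked(d,f), marked(f,b), near(b), on(b), on(d), on(f)}
optimal plan length = 3; 3 ≤ 3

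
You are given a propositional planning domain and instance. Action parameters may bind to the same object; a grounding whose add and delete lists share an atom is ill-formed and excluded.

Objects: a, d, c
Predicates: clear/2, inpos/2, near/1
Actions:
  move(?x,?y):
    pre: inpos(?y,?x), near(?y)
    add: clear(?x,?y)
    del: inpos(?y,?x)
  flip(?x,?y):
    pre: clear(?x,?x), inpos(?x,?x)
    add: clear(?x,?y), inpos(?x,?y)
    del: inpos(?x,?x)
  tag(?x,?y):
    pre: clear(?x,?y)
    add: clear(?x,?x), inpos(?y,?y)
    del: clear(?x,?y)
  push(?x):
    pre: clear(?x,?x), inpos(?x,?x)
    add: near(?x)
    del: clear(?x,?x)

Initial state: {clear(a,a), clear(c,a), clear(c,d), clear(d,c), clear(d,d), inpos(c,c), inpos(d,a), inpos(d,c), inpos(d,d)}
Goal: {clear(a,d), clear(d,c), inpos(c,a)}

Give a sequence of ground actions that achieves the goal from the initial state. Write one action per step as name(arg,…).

1. tag(c,a)  →  {clear(a,a), clear(c,c), clear(c,d), clear(d,c), clear(d,d), inpos(a,a), inpos(c,c), inpos(d,a), inpos(d,c), inpos(d,d)}
2. flip(a,d)  →  {clear(a,a), clear(a,d), clear(c,c), clear(c,d), clear(d,c), clear(d,d), inpos(a,d), inpos(c,c), inpos(d,a), inpos(d,c), inpos(d,d)}
3. flip(c,a)  →  {clear(a,a), clear(a,d), clear(c,a), clear(c,c), clear(c,d), clear(d,c), clear(d,d), inpos(a,d), inpos(c,a), inpos(d,a), inpos(d,c), inpos(d,d)}

tag(c,a); flip(a,d); flip(c,a)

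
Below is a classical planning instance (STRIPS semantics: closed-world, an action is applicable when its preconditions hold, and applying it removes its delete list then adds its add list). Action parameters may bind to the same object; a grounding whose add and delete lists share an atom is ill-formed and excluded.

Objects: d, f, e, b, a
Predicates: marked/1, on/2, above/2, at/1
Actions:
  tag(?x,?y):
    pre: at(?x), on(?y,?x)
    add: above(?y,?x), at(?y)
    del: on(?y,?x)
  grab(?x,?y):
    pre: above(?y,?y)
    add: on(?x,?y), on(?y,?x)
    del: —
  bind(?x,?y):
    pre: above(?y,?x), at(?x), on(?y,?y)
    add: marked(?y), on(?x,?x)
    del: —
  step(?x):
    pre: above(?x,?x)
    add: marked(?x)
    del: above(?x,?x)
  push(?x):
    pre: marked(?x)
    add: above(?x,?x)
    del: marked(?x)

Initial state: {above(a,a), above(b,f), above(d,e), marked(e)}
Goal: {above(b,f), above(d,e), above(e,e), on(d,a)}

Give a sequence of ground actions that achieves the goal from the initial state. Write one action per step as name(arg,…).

1. grab(d,a)  →  {above(a,a), above(b,f), above(d,e), marked(e), on(a,d), on(d,a)}
2. push(e)  →  {above(a,a), above(b,f), above(d,e), above(e,e), on(a,d), on(d,a)}

grab(d,a); push(e)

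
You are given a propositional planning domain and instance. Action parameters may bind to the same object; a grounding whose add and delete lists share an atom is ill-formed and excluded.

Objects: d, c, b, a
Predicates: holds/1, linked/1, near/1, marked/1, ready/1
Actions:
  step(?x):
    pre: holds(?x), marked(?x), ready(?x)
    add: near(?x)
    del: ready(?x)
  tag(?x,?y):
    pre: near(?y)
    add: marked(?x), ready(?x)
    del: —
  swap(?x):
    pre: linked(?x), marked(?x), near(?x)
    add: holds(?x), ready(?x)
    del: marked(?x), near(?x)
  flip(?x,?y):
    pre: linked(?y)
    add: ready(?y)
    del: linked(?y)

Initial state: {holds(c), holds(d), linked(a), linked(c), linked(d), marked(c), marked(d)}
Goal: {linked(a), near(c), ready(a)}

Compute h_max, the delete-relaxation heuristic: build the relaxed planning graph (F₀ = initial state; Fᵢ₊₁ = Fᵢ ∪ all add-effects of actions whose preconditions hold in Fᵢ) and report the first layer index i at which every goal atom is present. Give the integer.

F0 = init (7 atoms)
F1 = F0 ∪ {ready(a), ready(c), ready(d)}  (10 atoms)
F2 = F1 ∪ {near(c), near(d)}  (12 atoms)
goal ⊆ F2  ⇒  h_max = 2

2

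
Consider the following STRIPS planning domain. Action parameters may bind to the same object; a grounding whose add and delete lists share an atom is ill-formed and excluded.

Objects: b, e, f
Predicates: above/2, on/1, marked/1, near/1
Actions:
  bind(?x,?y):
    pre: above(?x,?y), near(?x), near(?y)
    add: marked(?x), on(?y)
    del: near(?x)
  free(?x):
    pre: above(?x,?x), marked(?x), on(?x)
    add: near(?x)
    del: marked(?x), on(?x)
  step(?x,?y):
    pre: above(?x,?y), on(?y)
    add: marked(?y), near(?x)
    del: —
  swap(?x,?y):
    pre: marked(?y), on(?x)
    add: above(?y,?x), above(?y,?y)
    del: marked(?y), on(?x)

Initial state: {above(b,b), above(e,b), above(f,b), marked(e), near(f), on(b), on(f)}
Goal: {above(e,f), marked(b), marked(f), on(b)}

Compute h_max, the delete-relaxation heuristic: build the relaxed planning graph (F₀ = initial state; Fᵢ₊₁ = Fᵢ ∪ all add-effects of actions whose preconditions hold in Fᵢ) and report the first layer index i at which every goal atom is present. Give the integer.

2

F0 = init (7 atoms)
F1 = F0 ∪ {above(e,e), above(e,f), marked(b), near(b), near(e)}  (12 atoms)
F2 = F1 ∪ {above(b,f), marked(f), on(e)}  (15 atoms)
goal ⊆ F2  ⇒  h_max = 2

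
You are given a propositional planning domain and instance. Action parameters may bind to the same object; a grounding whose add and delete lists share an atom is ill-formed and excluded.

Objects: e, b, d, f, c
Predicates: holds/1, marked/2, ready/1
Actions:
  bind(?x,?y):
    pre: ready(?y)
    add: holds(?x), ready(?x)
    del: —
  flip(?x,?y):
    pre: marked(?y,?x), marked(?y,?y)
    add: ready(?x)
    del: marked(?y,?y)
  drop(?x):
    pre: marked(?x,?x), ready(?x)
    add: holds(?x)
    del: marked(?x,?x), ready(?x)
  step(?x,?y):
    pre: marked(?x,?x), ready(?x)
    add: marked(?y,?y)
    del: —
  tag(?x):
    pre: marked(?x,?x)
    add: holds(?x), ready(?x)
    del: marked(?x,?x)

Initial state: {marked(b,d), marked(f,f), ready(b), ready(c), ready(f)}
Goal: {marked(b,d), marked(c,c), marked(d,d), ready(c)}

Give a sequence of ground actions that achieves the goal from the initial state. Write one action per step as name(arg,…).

1. step(f,d)  →  {marked(b,d), marked(d,d), marked(f,f), ready(b), ready(c), ready(f)}
2. step(f,c)  →  {marked(b,d), marked(c,c), marked(d,d), marked(f,f), ready(b), ready(c), ready(f)}

step(f,d); step(f,c)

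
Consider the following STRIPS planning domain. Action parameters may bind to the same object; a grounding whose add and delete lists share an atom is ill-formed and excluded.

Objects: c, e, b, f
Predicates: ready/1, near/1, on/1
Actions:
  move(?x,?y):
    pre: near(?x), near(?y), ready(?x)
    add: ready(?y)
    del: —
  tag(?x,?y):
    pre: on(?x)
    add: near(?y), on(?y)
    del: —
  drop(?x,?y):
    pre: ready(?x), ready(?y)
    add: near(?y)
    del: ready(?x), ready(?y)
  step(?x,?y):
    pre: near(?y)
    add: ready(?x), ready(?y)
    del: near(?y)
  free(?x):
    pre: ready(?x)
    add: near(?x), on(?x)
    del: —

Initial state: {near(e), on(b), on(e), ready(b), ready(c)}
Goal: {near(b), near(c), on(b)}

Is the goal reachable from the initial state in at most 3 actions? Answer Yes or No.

1. tag(e,c)  →  {near(c), near(e), on(b), on(c), on(e), ready(b), ready(c)}
2. tag(c,b)  →  {near(b), near(c), near(e), on(b), on(c), on(e), ready(b), ready(c)}
optimal plan length = 2; 2 ≤ 3

Yes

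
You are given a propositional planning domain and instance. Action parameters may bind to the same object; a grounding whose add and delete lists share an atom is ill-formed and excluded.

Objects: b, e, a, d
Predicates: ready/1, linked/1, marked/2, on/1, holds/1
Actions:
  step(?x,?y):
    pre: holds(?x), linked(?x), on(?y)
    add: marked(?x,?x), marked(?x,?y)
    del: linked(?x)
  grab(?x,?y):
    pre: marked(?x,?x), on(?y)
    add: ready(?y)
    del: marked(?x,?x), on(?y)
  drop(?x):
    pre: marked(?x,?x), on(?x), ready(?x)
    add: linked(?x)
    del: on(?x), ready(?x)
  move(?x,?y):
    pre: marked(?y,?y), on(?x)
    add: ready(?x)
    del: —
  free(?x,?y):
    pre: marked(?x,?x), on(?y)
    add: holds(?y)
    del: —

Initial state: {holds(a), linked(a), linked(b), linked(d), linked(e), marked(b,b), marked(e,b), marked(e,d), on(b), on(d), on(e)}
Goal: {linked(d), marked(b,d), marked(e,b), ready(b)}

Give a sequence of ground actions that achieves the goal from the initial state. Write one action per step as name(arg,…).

1. move(b,b)  →  {holds(a), linked(a), linked(b), linked(d), linked(e), marked(b,b), marked(e,b), marked(e,d), on(b), on(d), on(e), ready(b)}
2. free(b,b)  →  {holds(a), holds(b), linked(a), linked(b), linked(d), linked(e), marked(b,b), marked(e,b), marked(e,d), on(b), on(d), on(e), ready(b)}
3. step(b,d)  →  {holds(a), holds(b), linked(a), linked(d), linked(e), marked(b,b), marked(b,d), marked(e,b), marked(e,d), on(b), on(d), on(e), ready(b)}

move(b,b); free(b,b); step(b,d)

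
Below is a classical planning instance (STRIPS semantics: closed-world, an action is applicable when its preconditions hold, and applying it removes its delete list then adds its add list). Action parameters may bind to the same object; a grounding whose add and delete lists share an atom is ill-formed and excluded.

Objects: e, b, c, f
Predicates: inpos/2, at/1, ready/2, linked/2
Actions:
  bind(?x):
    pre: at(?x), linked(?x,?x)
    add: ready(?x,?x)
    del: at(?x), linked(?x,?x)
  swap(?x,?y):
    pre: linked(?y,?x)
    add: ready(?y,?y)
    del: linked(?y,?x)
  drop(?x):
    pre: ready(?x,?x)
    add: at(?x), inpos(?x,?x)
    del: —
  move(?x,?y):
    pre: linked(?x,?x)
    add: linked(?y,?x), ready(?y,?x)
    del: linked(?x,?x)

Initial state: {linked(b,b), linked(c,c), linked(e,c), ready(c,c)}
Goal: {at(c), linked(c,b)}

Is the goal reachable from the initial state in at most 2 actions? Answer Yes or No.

1. drop(c)  →  {at(c), inpos(c,c), linked(b,b), linked(c,c), linked(e,c), ready(c,c)}
2. move(b,c)  →  {at(c), inpos(c,c), linked(c,b), linked(c,c), linked(e,c), ready(c,b), ready(c,c)}
optimal plan length = 2; 2 ≤ 2

Yes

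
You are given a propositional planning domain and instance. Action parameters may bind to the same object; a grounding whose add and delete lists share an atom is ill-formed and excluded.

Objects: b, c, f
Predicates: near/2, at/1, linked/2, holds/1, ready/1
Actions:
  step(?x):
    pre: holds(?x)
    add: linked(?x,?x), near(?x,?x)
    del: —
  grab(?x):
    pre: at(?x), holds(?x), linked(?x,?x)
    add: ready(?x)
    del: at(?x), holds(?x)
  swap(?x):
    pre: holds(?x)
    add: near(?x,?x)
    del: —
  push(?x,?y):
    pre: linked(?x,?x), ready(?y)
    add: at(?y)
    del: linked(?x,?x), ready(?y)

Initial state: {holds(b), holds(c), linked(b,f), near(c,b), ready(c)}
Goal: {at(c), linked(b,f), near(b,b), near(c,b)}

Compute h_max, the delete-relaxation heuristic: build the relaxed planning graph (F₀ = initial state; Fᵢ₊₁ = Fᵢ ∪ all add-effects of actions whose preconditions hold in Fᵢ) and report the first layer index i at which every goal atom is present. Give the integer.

2

F0 = init (5 atoms)
F1 = F0 ∪ {linked(b,b), linked(c,c), near(b,b), near(c,c)}  (9 atoms)
F2 = F1 ∪ {at(c)}  (10 atoms)
goal ⊆ F2  ⇒  h_max = 2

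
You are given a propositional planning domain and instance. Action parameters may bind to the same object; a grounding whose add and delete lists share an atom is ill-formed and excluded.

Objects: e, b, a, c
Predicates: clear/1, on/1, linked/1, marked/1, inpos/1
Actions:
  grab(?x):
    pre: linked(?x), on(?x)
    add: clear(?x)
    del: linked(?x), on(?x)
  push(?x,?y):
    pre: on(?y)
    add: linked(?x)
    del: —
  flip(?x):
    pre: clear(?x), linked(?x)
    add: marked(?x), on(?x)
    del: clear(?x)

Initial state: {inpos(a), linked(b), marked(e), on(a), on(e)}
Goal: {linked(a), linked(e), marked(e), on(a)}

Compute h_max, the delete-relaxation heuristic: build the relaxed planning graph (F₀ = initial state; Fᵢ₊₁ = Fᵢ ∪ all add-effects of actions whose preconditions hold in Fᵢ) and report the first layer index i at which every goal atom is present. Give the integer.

F0 = init (5 atoms)
F1 = F0 ∪ {linked(a), linked(c), linked(e)}  (8 atoms)
goal ⊆ F1  ⇒  h_max = 1

1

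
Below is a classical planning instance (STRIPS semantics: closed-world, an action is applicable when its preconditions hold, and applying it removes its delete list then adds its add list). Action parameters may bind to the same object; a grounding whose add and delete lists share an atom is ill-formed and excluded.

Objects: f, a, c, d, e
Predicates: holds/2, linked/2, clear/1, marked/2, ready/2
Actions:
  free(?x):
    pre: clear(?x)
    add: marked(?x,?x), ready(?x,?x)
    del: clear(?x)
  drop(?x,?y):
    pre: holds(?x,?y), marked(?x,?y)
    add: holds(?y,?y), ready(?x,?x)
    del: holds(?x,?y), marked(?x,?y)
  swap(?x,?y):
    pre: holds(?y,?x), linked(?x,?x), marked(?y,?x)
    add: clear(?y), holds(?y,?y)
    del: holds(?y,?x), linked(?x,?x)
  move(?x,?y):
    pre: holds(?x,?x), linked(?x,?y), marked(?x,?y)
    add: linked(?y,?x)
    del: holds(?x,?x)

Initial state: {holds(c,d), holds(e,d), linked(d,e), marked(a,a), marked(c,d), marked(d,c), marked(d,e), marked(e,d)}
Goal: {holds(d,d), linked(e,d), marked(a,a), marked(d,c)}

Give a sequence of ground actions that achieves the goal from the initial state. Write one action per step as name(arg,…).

1. drop(c,d)  →  {holds(d,d), holds(e,d), linked(d,e), marked(a,a), marked(d,c), marked(d,e), marked(e,d), ready(c,c)}
2. move(d,e)  →  {holds(e,d), linked(d,e), linked(e,d), marked(a,a), marked(d,c), marked(d,e), marked(e,d), ready(c,c)}
3. drop(e,d)  →  {holds(d,d), linked(d,e), linked(e,d), marked(a,a), marked(d,c), marked(d,e), ready(c,c), ready(e,e)}

drop(c,d); move(d,e); drop(e,d)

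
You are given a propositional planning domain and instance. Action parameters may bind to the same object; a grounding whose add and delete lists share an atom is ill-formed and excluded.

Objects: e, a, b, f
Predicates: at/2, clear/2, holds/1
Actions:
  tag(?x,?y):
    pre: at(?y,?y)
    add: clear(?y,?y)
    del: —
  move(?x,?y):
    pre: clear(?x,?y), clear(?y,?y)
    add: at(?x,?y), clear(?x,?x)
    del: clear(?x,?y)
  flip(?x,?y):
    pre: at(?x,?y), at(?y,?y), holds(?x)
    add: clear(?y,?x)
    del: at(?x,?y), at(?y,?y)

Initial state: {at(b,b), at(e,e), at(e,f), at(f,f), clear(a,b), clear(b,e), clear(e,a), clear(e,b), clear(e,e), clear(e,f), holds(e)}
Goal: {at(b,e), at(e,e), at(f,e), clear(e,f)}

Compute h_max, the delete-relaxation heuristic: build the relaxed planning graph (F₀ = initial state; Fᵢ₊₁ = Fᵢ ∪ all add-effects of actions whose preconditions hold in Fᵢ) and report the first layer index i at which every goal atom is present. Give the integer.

F0 = init (11 atoms)
F1 = F0 ∪ {at(b,e), clear(b,b), clear(f,e), clear(f,f)}  (15 atoms)
F2 = F1 ∪ {at(a,b), at(e,b), at(f,e), clear(a,a)}  (19 atoms)
goal ⊆ F2  ⇒  h_max = 2

2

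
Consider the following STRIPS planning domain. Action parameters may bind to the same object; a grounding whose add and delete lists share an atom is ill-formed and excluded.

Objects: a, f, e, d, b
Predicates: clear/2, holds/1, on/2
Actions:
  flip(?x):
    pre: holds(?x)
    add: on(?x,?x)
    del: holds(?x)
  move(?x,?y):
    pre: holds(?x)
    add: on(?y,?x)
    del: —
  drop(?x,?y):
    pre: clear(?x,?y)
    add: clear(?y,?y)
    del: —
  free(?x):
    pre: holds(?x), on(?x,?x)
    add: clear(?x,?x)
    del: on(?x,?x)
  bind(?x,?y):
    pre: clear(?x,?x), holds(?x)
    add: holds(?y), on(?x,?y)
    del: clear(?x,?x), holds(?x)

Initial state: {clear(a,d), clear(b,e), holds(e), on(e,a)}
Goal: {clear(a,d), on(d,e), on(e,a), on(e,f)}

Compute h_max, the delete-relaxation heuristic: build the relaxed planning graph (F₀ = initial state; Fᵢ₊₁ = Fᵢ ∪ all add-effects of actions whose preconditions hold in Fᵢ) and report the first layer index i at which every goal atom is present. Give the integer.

2

F0 = init (4 atoms)
F1 = F0 ∪ {clear(d,d), clear(e,e), on(a,e), on(b,e), on(d,e), on(e,e), on(f,e)}  (11 atoms)
F2 = F1 ∪ {holds(a), holds(b), holds(d), holds(f), on(e,b), on(e,d), on(e,f)}  (18 atoms)
goal ⊆ F2  ⇒  h_max = 2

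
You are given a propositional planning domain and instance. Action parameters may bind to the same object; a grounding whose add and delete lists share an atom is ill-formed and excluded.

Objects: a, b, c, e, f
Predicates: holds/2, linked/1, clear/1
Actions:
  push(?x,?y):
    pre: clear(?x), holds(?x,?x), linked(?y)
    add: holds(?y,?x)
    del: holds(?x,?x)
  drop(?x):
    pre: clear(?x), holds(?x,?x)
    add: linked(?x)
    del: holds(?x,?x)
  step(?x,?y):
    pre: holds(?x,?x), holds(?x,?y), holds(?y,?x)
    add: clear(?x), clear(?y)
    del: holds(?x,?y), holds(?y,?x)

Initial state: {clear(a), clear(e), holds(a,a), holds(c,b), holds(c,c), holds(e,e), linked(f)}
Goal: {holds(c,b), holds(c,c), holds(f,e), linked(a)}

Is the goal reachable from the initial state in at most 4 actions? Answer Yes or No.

Yes

1. push(e,f)  →  {clear(a), clear(e), holds(a,a), holds(c,b), holds(c,c), holds(f,e), linked(f)}
2. drop(a)  →  {clear(a), clear(e), holds(c,b), holds(c,c), holds(f,e), linked(a), linked(f)}
optimal plan length = 2; 2 ≤ 4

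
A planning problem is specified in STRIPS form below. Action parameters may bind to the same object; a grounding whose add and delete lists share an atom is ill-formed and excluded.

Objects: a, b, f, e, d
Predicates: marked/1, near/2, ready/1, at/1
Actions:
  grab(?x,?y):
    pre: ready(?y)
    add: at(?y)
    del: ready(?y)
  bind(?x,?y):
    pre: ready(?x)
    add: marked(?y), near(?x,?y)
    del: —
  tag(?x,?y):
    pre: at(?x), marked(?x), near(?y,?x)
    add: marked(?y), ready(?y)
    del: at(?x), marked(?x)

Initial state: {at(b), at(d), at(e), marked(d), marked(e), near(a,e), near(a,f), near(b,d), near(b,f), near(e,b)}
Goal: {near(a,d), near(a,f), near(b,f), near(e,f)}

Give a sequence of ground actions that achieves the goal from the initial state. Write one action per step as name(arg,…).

1. tag(e,a)  →  {at(b), at(d), marked(a), marked(d), near(a,e), near(a,f), near(b,d), near(b,f), near(e,b), ready(a)}
2. bind(a,b)  →  {at(b), at(d), marked(a), marked(b), marked(d), near(a,b), near(a,e), near(a,f), near(b,d), near(b,f), near(e,b), ready(a)}
3. bind(a,d)  →  {at(b), at(d), marked(a), marked(b), marked(d), near(a,b), near(a,d), near(a,e), near(a,f), near(b,d), near(b,f), near(e,b), ready(a)}
4. tag(b,e)  →  {at(d), marked(a), marked(d), marked(e), near(a,b), near(a,d), near(a,e), near(a,f), near(b,d), near(b,f), near(e,b), ready(a), ready(e)}
5. bind(e,f)  →  {at(d), marked(a), marked(d), marked(e), marked(f), near(a,b), near(a,d), near(a,e), near(a,f), near(b,d), near(b,f), near(e,b), near(e,f), ready(a), ready(e)}

tag(e,a); bind(a,b); bind(a,d); tag(b,e); bind(e,f)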